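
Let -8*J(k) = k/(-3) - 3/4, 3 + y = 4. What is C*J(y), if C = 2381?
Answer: 30953/96 ≈ 322.43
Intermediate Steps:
y = 1 (y = -3 + 4 = 1)
J(k) = 3/32 + k/24 (J(k) = -(k/(-3) - 3/4)/8 = -(k*(-⅓) - 3*¼)/8 = -(-k/3 - ¾)/8 = -(-¾ - k/3)/8 = 3/32 + k/24)
C*J(y) = 2381*(3/32 + (1/24)*1) = 2381*(3/32 + 1/24) = 2381*(13/96) = 30953/96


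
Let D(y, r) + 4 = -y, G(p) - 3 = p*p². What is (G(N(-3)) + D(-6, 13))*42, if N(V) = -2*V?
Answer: 9282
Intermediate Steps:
G(p) = 3 + p³ (G(p) = 3 + p*p² = 3 + p³)
D(y, r) = -4 - y
(G(N(-3)) + D(-6, 13))*42 = ((3 + (-2*(-3))³) + (-4 - 1*(-6)))*42 = ((3 + 6³) + (-4 + 6))*42 = ((3 + 216) + 2)*42 = (219 + 2)*42 = 221*42 = 9282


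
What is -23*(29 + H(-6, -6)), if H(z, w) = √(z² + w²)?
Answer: -667 - 138*√2 ≈ -862.16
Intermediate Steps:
H(z, w) = √(w² + z²)
-23*(29 + H(-6, -6)) = -23*(29 + √((-6)² + (-6)²)) = -23*(29 + √(36 + 36)) = -23*(29 + √72) = -23*(29 + 6*√2) = -667 - 138*√2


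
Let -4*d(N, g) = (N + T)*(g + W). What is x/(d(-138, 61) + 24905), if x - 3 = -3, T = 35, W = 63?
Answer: 0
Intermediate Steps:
d(N, g) = -(35 + N)*(63 + g)/4 (d(N, g) = -(N + 35)*(g + 63)/4 = -(35 + N)*(63 + g)/4)
x = 0 (x = 3 - 3 = 0)
x/(d(-138, 61) + 24905) = 0/((-2205/4 - 63/4*(-138) - 35/4*61 - ¼*(-138)*61) + 24905) = 0/((-2205/4 + 4347/2 - 2135/4 + 4209/2) + 24905) = 0/(3193 + 24905) = 0/28098 = 0*(1/28098) = 0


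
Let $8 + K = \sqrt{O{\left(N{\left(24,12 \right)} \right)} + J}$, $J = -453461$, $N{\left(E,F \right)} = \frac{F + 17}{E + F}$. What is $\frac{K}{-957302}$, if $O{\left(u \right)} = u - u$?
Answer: $\frac{4}{478651} - \frac{i \sqrt{453461}}{957302} \approx 8.3568 \cdot 10^{-6} - 0.00070343 i$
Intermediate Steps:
$N{\left(E,F \right)} = \frac{17 + F}{E + F}$
$O{\left(u \right)} = 0$
$K = -8 + i \sqrt{453461}$ ($K = -8 + \sqrt{0 - 453461} = -8 + \sqrt{-453461} = -8 + i \sqrt{453461} \approx -8.0 + 673.4 i$)
$\frac{K}{-957302} = \frac{-8 + i \sqrt{453461}}{-957302} = \left(-8 + i \sqrt{453461}\right) \left(- \frac{1}{957302}\right) = \frac{4}{478651} - \frac{i \sqrt{453461}}{957302}$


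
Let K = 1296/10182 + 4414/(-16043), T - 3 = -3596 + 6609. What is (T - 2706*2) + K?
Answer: -65235055786/27224971 ≈ -2396.1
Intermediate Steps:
T = 3016 (T = 3 + (-3596 + 6609) = 3 + 3013 = 3016)
K = -4025270/27224971 (K = 1296*(1/10182) + 4414*(-1/16043) = 216/1697 - 4414/16043 = -4025270/27224971 ≈ -0.14785)
(T - 2706*2) + K = (3016 - 2706*2) - 4025270/27224971 = (3016 - 5412) - 4025270/27224971 = -2396 - 4025270/27224971 = -65235055786/27224971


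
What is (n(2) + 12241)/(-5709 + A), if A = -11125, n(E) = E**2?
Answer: -12245/16834 ≈ -0.72740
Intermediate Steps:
(n(2) + 12241)/(-5709 + A) = (2**2 + 12241)/(-5709 - 11125) = (4 + 12241)/(-16834) = 12245*(-1/16834) = -12245/16834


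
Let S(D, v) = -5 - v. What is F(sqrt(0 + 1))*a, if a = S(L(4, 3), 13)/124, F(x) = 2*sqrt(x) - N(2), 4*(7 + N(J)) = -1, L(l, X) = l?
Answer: -333/248 ≈ -1.3427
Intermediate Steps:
N(J) = -29/4 (N(J) = -7 + (1/4)*(-1) = -7 - 1/4 = -29/4)
F(x) = 29/4 + 2*sqrt(x) (F(x) = 2*sqrt(x) - 1*(-29/4) = 2*sqrt(x) + 29/4 = 29/4 + 2*sqrt(x))
a = -9/62 (a = (-5 - 1*13)/124 = (-5 - 13)*(1/124) = -18*1/124 = -9/62 ≈ -0.14516)
F(sqrt(0 + 1))*a = (29/4 + 2*sqrt(sqrt(0 + 1)))*(-9/62) = (29/4 + 2*sqrt(sqrt(1)))*(-9/62) = (29/4 + 2*sqrt(1))*(-9/62) = (29/4 + 2*1)*(-9/62) = (29/4 + 2)*(-9/62) = (37/4)*(-9/62) = -333/248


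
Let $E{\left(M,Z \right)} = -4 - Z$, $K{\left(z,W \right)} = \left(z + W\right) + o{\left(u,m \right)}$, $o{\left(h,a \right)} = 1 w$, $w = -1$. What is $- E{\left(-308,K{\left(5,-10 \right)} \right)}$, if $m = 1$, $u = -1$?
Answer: $-2$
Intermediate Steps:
$o{\left(h,a \right)} = -1$ ($o{\left(h,a \right)} = 1 \left(-1\right) = -1$)
$K{\left(z,W \right)} = -1 + W + z$ ($K{\left(z,W \right)} = \left(z + W\right) - 1 = \left(W + z\right) - 1 = -1 + W + z$)
$- E{\left(-308,K{\left(5,-10 \right)} \right)} = - (-4 - \left(-1 - 10 + 5\right)) = - (-4 - -6) = - (-4 + 6) = \left(-1\right) 2 = -2$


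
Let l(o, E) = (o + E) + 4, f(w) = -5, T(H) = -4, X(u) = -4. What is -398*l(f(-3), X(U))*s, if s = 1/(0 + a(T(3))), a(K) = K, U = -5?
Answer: -995/2 ≈ -497.50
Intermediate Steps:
l(o, E) = 4 + E + o (l(o, E) = (E + o) + 4 = 4 + E + o)
s = -¼ (s = 1/(0 - 4) = 1/(-4) = -¼ ≈ -0.25000)
-398*l(f(-3), X(U))*s = -398*(4 - 4 - 5)*(-1)/4 = -(-1990)*(-1)/4 = -398*5/4 = -995/2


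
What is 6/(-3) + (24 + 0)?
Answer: 22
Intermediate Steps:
6/(-3) + (24 + 0) = -1/3*6 + 24 = -2 + 24 = 22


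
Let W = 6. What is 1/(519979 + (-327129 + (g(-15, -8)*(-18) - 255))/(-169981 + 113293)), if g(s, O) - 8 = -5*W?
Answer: 4724/2456408045 ≈ 1.9231e-6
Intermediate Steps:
g(s, O) = -22 (g(s, O) = 8 - 5*6 = 8 - 30 = -22)
1/(519979 + (-327129 + (g(-15, -8)*(-18) - 255))/(-169981 + 113293)) = 1/(519979 + (-327129 + (-22*(-18) - 255))/(-169981 + 113293)) = 1/(519979 + (-327129 + (396 - 255))/(-56688)) = 1/(519979 + (-327129 + 141)*(-1/56688)) = 1/(519979 - 326988*(-1/56688)) = 1/(519979 + 27249/4724) = 1/(2456408045/4724) = 4724/2456408045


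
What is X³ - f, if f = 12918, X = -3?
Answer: -12945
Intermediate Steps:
X³ - f = (-3)³ - 1*12918 = -27 - 12918 = -12945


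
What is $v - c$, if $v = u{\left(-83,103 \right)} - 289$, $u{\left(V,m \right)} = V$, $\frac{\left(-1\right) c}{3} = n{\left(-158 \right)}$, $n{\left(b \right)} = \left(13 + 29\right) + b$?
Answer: $-720$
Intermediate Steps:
$n{\left(b \right)} = 42 + b$
$c = 348$ ($c = - 3 \left(42 - 158\right) = \left(-3\right) \left(-116\right) = 348$)
$v = -372$ ($v = -83 - 289 = -372$)
$v - c = -372 - 348 = -720$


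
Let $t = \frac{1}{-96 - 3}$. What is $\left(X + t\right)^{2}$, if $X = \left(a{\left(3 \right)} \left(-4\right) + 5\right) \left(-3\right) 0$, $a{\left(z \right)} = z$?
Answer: $\frac{1}{9801} \approx 0.00010203$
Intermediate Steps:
$X = 0$ ($X = \left(3 \left(-4\right) + 5\right) \left(-3\right) 0 = \left(-12 + 5\right) \left(-3\right) 0 = \left(-7\right) \left(-3\right) 0 = 21 \cdot 0 = 0$)
$t = - \frac{1}{99}$ ($t = \frac{1}{-99} = - \frac{1}{99} \approx -0.010101$)
$\left(X + t\right)^{2} = \left(0 - \frac{1}{99}\right)^{2} = \left(- \frac{1}{99}\right)^{2} = \frac{1}{9801}$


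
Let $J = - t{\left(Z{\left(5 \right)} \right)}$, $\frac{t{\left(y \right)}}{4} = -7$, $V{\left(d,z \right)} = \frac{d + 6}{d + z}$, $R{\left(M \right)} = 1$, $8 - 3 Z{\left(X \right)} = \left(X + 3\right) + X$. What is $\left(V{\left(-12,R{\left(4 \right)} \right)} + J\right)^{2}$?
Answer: $\frac{98596}{121} \approx 814.84$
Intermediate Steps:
$Z{\left(X \right)} = \frac{5}{3} - \frac{2 X}{3}$ ($Z{\left(X \right)} = \frac{8}{3} - \frac{\left(X + 3\right) + X}{3} = \frac{8}{3} - \frac{\left(3 + X\right) + X}{3} = \frac{8}{3} - \frac{3 + 2 X}{3} = \frac{8}{3} - \left(1 + \frac{2 X}{3}\right) = \frac{5}{3} - \frac{2 X}{3}$)
$V{\left(d,z \right)} = \frac{6 + d}{d + z}$
$t{\left(y \right)} = -28$ ($t{\left(y \right)} = 4 \left(-7\right) = -28$)
$J = 28$ ($J = \left(-1\right) \left(-28\right) = 28$)
$\left(V{\left(-12,R{\left(4 \right)} \right)} + J\right)^{2} = \left(\frac{6 - 12}{-12 + 1} + 28\right)^{2} = \left(\frac{1}{-11} \left(-6\right) + 28\right)^{2} = \left(\left(- \frac{1}{11}\right) \left(-6\right) + 28\right)^{2} = \left(\frac{6}{11} + 28\right)^{2} = \left(\frac{314}{11}\right)^{2} = \frac{98596}{121}$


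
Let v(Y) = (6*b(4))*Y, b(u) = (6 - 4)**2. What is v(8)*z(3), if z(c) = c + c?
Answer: 1152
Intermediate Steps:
b(u) = 4 (b(u) = 2**2 = 4)
v(Y) = 24*Y (v(Y) = (6*4)*Y = 24*Y)
z(c) = 2*c
v(8)*z(3) = (24*8)*(2*3) = 192*6 = 1152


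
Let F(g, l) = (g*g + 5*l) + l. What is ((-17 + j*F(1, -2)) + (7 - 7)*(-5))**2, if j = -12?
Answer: 13225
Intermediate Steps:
F(g, l) = g**2 + 6*l (F(g, l) = (g**2 + 5*l) + l = g**2 + 6*l)
((-17 + j*F(1, -2)) + (7 - 7)*(-5))**2 = ((-17 - 12*(1**2 + 6*(-2))) + (7 - 7)*(-5))**2 = ((-17 - 12*(1 - 12)) + 0*(-5))**2 = ((-17 - 12*(-11)) + 0)**2 = ((-17 + 132) + 0)**2 = (115 + 0)**2 = 115**2 = 13225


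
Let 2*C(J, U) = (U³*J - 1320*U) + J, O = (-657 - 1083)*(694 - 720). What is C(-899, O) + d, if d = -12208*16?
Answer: -83239120111884355/2 ≈ -4.1620e+16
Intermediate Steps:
O = 45240 (O = -1740*(-26) = 45240)
C(J, U) = J/2 - 660*U + J*U³/2 (C(J, U) = ((U³*J - 1320*U) + J)/2 = ((J*U³ - 1320*U) + J)/2 = ((-1320*U + J*U³) + J)/2 = (J - 1320*U + J*U³)/2 = J/2 - 660*U + J*U³/2)
d = -195328
C(-899, O) + d = ((½)*(-899) - 660*45240 + (½)*(-899)*45240³) - 195328 = (-899/2 - 29858400 + (½)*(-899)*92590789824000) - 195328 = (-899/2 - 29858400 - 41619560025888000) - 195328 = -83239120111493699/2 - 195328 = -83239120111884355/2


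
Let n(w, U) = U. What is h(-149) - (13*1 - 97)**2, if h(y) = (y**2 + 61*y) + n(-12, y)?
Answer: 5907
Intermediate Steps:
h(y) = y**2 + 62*y (h(y) = (y**2 + 61*y) + y = y**2 + 62*y)
h(-149) - (13*1 - 97)**2 = -149*(62 - 149) - (13*1 - 97)**2 = -149*(-87) - (13 - 97)**2 = 12963 - 1*(-84)**2 = 12963 - 1*7056 = 12963 - 7056 = 5907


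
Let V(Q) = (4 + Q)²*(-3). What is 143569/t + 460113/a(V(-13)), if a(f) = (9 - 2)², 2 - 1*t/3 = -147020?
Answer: 202947235339/21612234 ≈ 9390.4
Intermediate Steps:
t = 441066 (t = 6 - 3*(-147020) = 6 + 441060 = 441066)
V(Q) = -3*(4 + Q)²
a(f) = 49 (a(f) = 7² = 49)
143569/t + 460113/a(V(-13)) = 143569/441066 + 460113/49 = 202947235339/21612234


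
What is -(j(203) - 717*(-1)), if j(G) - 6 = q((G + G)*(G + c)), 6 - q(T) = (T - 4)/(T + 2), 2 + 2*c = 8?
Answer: -30444235/41819 ≈ -728.00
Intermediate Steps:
c = 3 (c = -1 + (1/2)*8 = -1 + 4 = 3)
q(T) = 6 - (-4 + T)/(2 + T) (q(T) = 6 - (T - 4)/(T + 2) = 6 - (-4 + T)/(2 + T))
j(G) = 6 + (16 + 10*G*(3 + G))/(2 + 2*G*(3 + G)) (j(G) = 6 + (16 + 5*((G + G)*(G + 3)))/(2 + (G + G)*(G + 3)) = 6 + (16 + 5*((2*G)*(3 + G)))/(2 + (2*G)*(3 + G)) = 6 + (16 + 5*(2*G*(3 + G)))/(2 + 2*G*(3 + G)) = 6 + (16 + 10*G*(3 + G))/(2 + 2*G*(3 + G)))
-(j(203) - 717*(-1)) = -((14 + 11*203*(3 + 203))/(1 + 203*(3 + 203)) - 717*(-1)) = -((14 + 11*203*206)/(1 + 203*206) + 717) = -((14 + 459998)/(1 + 41818) + 717) = -(460012/41819 + 717) = -1*30444235/41819 = -30444235/41819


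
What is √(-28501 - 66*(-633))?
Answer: √13277 ≈ 115.23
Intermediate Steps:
√(-28501 - 66*(-633)) = √(-28501 + 41778) = √13277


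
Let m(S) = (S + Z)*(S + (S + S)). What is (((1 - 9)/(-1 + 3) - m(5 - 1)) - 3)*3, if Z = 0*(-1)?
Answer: -165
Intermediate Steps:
Z = 0
m(S) = 3*S² (m(S) = (S + 0)*(S + (S + S)) = S*(S + 2*S) = S*(3*S) = 3*S²)
(((1 - 9)/(-1 + 3) - m(5 - 1)) - 3)*3 = (((1 - 9)/(-1 + 3) - 3*(5 - 1)²) - 3)*3 = ((-8/2 - 3*4²) - 3)*3 = ((-8*½ - 3*16) - 3)*3 = ((-4 - 1*48) - 3)*3 = ((-4 - 48) - 3)*3 = (-52 - 3)*3 = -55*3 = -165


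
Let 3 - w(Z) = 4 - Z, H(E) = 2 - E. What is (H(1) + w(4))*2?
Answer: 8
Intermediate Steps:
w(Z) = -1 + Z (w(Z) = 3 - (4 - Z) = 3 + (-4 + Z) = -1 + Z)
(H(1) + w(4))*2 = ((2 - 1*1) + (-1 + 4))*2 = ((2 - 1) + 3)*2 = (1 + 3)*2 = 4*2 = 8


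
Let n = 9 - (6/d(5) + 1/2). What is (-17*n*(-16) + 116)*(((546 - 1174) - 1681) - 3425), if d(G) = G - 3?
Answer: -9243208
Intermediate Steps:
d(G) = -3 + G
n = 11/2 (n = 9 - (6/(-3 + 5) + 1/2) = 9 - (6/2 + 1*(½)) = 9 - (6*(½) + ½) = 9 - (3 + ½) = 9 - 1*7/2 = 9 - 7/2 = 11/2 ≈ 5.5000)
(-17*n*(-16) + 116)*(((546 - 1174) - 1681) - 3425) = (-17*11/2*(-16) + 116)*(((546 - 1174) - 1681) - 3425) = (-187/2*(-16) + 116)*((-628 - 1681) - 3425) = (1496 + 116)*(-2309 - 3425) = 1612*(-5734) = -9243208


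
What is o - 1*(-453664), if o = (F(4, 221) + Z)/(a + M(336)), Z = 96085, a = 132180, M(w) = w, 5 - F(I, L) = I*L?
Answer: 30058916915/66258 ≈ 4.5366e+5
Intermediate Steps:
F(I, L) = 5 - I*L
o = 47603/66258 (o = ((5 - 1*4*221) + 96085)/(132180 + 336) = ((5 - 884) + 96085)/132516 = (-879 + 96085)*(1/132516) = 95206*(1/132516) = 47603/66258 ≈ 0.71845)
o - 1*(-453664) = 47603/66258 - 1*(-453664) = 47603/66258 + 453664 = 30058916915/66258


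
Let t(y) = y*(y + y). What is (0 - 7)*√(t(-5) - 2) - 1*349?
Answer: -349 - 28*√3 ≈ -397.50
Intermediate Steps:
t(y) = 2*y² (t(y) = y*(2*y) = 2*y²)
(0 - 7)*√(t(-5) - 2) - 1*349 = (0 - 7)*√(2*(-5)² - 2) - 1*349 = -7*√(2*25 - 2) - 349 = -7*√(50 - 2) - 349 = -28*√3 - 349 = -349 - 28*√3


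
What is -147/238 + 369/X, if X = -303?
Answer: -6303/3434 ≈ -1.8355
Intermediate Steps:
-147/238 + 369/X = -147/238 + 369/(-303) = -147*1/238 + 369*(-1/303) = -21/34 - 123/101 = -6303/3434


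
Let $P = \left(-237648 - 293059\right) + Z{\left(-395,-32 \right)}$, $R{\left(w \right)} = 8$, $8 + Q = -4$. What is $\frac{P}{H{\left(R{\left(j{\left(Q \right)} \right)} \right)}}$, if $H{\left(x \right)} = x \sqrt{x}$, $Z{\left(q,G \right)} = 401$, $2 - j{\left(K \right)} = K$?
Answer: $- \frac{265153 \sqrt{2}}{16} \approx -23436.0$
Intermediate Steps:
$Q = -12$ ($Q = -8 - 4 = -12$)
$j{\left(K \right)} = 2 - K$
$H{\left(x \right)} = x^{\frac{3}{2}}$
$P = -530306$ ($P = \left(-237648 - 293059\right) + 401 = -530707 + 401 = -530306$)
$\frac{P}{H{\left(R{\left(j{\left(Q \right)} \right)} \right)}} = - \frac{530306}{8^{\frac{3}{2}}} = - \frac{530306}{16 \sqrt{2}} = - 530306 \frac{\sqrt{2}}{32} = - \frac{265153 \sqrt{2}}{16}$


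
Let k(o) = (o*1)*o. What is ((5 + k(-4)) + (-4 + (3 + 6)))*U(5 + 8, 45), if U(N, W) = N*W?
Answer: 15210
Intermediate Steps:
k(o) = o**2 (k(o) = o*o = o**2)
((5 + k(-4)) + (-4 + (3 + 6)))*U(5 + 8, 45) = ((5 + (-4)**2) + (-4 + (3 + 6)))*((5 + 8)*45) = ((5 + 16) + (-4 + 9))*(13*45) = (21 + 5)*585 = 26*585 = 15210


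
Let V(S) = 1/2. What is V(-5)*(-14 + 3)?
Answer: -11/2 ≈ -5.5000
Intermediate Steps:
V(S) = ½
V(-5)*(-14 + 3) = (-14 + 3)/2 = (½)*(-11) = -11/2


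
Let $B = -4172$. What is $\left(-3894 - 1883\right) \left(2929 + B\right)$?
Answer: $7180811$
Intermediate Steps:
$\left(-3894 - 1883\right) \left(2929 + B\right) = \left(-3894 - 1883\right) \left(2929 - 4172\right) = \left(-5777\right) \left(-1243\right) = 7180811$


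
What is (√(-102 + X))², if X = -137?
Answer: -239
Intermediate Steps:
(√(-102 + X))² = (√(-102 - 137))² = (√(-239))² = (I*√239)² = -239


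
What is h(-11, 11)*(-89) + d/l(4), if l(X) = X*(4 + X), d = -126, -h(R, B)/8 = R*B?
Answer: -1378495/16 ≈ -86156.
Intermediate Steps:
h(R, B) = -8*B*R (h(R, B) = -8*R*B = -8*B*R)
h(-11, 11)*(-89) + d/l(4) = -8*11*(-11)*(-89) - 126*1/(4*(4 + 4)) = 968*(-89) - 126/(4*8) = -86152 - 126/32 = -86152 - 126*1/32 = -86152 - 63/16 = -1378495/16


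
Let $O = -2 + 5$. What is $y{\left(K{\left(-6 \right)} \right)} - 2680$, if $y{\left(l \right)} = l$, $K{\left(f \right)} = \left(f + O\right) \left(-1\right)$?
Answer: $-2677$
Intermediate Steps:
$O = 3$
$K{\left(f \right)} = -3 - f$ ($K{\left(f \right)} = \left(f + 3\right) \left(-1\right) = \left(3 + f\right) \left(-1\right) = -3 - f$)
$y{\left(K{\left(-6 \right)} \right)} - 2680 = \left(-3 - -6\right) - 2680 = \left(-3 + 6\right) - 2680 = 3 - 2680 = -2677$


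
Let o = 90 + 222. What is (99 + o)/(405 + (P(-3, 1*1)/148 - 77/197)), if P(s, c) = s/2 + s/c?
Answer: 23966232/23591795 ≈ 1.0159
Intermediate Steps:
P(s, c) = s/2 + s/c (P(s, c) = s*(1/2) + s/c = s/2 + s/c)
o = 312
(99 + o)/(405 + (P(-3, 1*1)/148 - 77/197)) = (99 + 312)/(405 + (((1/2)*(-3) - 3/1)/148 - 77/197)) = 411/(405 + ((-3/2 - 3/1)*(1/148) - 77*1/197)) = 411/(405 + ((-3/2 - 3*1)*(1/148) - 77/197)) = 411/(405 + ((-3/2 - 3)*(1/148) - 77/197)) = 411/(405 + (-9/2*1/148 - 77/197)) = 411/(405 + (-9/296 - 77/197)) = 411/(405 - 24565/58312) = 411/(23591795/58312) = 411*(58312/23591795) = 23966232/23591795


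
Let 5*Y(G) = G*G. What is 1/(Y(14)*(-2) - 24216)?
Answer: -5/121472 ≈ -4.1162e-5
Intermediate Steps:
Y(G) = G**2/5 (Y(G) = (G*G)/5 = G**2/5)
1/(Y(14)*(-2) - 24216) = 1/(((1/5)*14**2)*(-2) - 24216) = 1/(((1/5)*196)*(-2) - 24216) = 1/((196/5)*(-2) - 24216) = 1/(-392/5 - 24216) = 1/(-121472/5) = -5/121472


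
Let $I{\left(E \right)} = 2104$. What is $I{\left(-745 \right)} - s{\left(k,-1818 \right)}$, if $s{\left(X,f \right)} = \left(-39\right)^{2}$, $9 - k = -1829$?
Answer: $583$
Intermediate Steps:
$k = 1838$ ($k = 9 - -1829 = 9 + 1829 = 1838$)
$s{\left(X,f \right)} = 1521$
$I{\left(-745 \right)} - s{\left(k,-1818 \right)} = 2104 - 1521 = 583$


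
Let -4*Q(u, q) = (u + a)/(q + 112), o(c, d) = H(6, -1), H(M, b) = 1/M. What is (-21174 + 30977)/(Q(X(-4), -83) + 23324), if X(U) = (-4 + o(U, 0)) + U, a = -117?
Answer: 6822888/16234253 ≈ 0.42028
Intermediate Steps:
o(c, d) = ⅙ (o(c, d) = 1/6 = ⅙)
X(U) = -23/6 + U (X(U) = (-4 + ⅙) + U = -23/6 + U)
Q(u, q) = -(-117 + u)/(4*(112 + q)) (Q(u, q) = -(u - 117)/(4*(q + 112)) = -(-117 + u)/(4*(112 + q)))
(-21174 + 30977)/(Q(X(-4), -83) + 23324) = (-21174 + 30977)/((117 - (-23/6 - 4))/(4*(112 - 83)) + 23324) = 9803/((¼)*(117 - 1*(-47/6))/29 + 23324) = 9803/((¼)*(1/29)*(117 + 47/6) + 23324) = 9803/((¼)*(1/29)*(749/6) + 23324) = 9803/(749/696 + 23324) = 9803/(16234253/696) = 9803*(696/16234253) = 6822888/16234253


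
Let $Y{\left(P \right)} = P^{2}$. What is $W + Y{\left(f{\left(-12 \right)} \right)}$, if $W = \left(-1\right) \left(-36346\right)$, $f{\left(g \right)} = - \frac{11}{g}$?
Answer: $\frac{5233945}{144} \approx 36347.0$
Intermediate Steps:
$W = 36346$
$W + Y{\left(f{\left(-12 \right)} \right)} = 36346 + \left(- \frac{11}{-12}\right)^{2} = 36346 + \left(\left(-11\right) \left(- \frac{1}{12}\right)\right)^{2} = 36346 + \left(\frac{11}{12}\right)^{2} = 36346 + \frac{121}{144} = \frac{5233945}{144}$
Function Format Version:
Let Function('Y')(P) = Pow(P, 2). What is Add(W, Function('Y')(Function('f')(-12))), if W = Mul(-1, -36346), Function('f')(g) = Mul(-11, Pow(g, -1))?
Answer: Rational(5233945, 144) ≈ 36347.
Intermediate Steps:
W = 36346
Add(W, Function('Y')(Function('f')(-12))) = Add(36346, Pow(Mul(-11, Pow(-12, -1)), 2)) = Add(36346, Pow(Mul(-11, Rational(-1, 12)), 2)) = Add(36346, Pow(Rational(11, 12), 2)) = Add(36346, Rational(121, 144)) = Rational(5233945, 144)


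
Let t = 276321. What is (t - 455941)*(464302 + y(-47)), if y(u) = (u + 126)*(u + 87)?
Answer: -83965524440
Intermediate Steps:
y(u) = (87 + u)*(126 + u) (y(u) = (126 + u)*(87 + u) = (87 + u)*(126 + u))
(t - 455941)*(464302 + y(-47)) = (276321 - 455941)*(464302 + (10962 + (-47)² + 213*(-47))) = -179620*(464302 + (10962 + 2209 - 10011)) = -179620*(464302 + 3160) = -179620*467462 = -83965524440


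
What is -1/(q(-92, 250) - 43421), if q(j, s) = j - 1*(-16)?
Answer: 1/43497 ≈ 2.2990e-5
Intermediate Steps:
q(j, s) = 16 + j (q(j, s) = j + 16 = 16 + j)
-1/(q(-92, 250) - 43421) = -1/((16 - 92) - 43421) = -1/(-76 - 43421) = -1/(-43497) = -1*(-1/43497) = 1/43497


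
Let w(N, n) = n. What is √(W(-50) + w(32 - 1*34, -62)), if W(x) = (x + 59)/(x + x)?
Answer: I*√6209/10 ≈ 7.8797*I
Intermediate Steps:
W(x) = (59 + x)/(2*x) (W(x) = (59 + x)/((2*x)) = (59 + x)*(1/(2*x)) = (59 + x)/(2*x))
√(W(-50) + w(32 - 1*34, -62)) = √((½)*(59 - 50)/(-50) - 62) = √((½)*(-1/50)*9 - 62) = √(-9/100 - 62) = √(-6209/100) = I*√6209/10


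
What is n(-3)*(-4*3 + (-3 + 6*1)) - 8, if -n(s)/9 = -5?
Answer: -413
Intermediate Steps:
n(s) = 45 (n(s) = -9*(-5) = 45)
n(-3)*(-4*3 + (-3 + 6*1)) - 8 = 45*(-4*3 + (-3 + 6*1)) - 8 = 45*(-12 + (-3 + 6)) - 8 = 45*(-12 + 3) - 8 = 45*(-9) - 8 = -405 - 8 = -413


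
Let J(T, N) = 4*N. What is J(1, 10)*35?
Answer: 1400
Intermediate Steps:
J(1, 10)*35 = (4*10)*35 = 40*35 = 1400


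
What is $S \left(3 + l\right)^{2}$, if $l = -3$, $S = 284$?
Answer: $0$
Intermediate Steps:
$S \left(3 + l\right)^{2} = 284 \left(3 - 3\right)^{2} = 284 \cdot 0^{2} = 284 \cdot 0 = 0$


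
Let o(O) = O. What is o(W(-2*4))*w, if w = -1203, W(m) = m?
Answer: 9624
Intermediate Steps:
o(W(-2*4))*w = -2*4*(-1203) = -8*(-1203) = 9624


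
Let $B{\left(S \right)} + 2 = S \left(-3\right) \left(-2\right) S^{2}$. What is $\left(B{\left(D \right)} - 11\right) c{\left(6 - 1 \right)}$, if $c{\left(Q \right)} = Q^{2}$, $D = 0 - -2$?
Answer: $875$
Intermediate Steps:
$D = 2$ ($D = 0 + 2 = 2$)
$B{\left(S \right)} = -2 + 6 S^{3}$ ($B{\left(S \right)} = -2 + S \left(-3\right) \left(-2\right) S^{2} = -2 + - 3 S \left(-2\right) S^{2} = -2 + 6 S S^{2} = -2 + 6 S^{3}$)
$\left(B{\left(D \right)} - 11\right) c{\left(6 - 1 \right)} = \left(\left(-2 + 6 \cdot 2^{3}\right) - 11\right) \left(6 - 1\right)^{2} = \left(\left(-2 + 6 \cdot 8\right) - 11\right) 5^{2} = \left(\left(-2 + 48\right) - 11\right) 25 = \left(46 - 11\right) 25 = 35 \cdot 25 = 875$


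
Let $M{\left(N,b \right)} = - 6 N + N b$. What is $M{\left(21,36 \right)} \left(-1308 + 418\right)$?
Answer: $-560700$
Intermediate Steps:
$M{\left(21,36 \right)} \left(-1308 + 418\right) = 21 \left(-6 + 36\right) \left(-1308 + 418\right) = 21 \cdot 30 \left(-890\right) = 630 \left(-890\right) = -560700$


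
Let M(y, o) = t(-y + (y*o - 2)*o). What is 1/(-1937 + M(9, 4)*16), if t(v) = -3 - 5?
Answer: -1/2065 ≈ -0.00048426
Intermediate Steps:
t(v) = -8
M(y, o) = -8
1/(-1937 + M(9, 4)*16) = 1/(-1937 - 8*16) = 1/(-1937 - 128) = 1/(-2065) = -1/2065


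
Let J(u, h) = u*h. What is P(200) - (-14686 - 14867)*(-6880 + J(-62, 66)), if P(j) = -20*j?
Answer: -324259516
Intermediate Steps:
J(u, h) = h*u
P(200) - (-14686 - 14867)*(-6880 + J(-62, 66)) = -20*200 - (-14686 - 14867)*(-6880 + 66*(-62)) = -4000 - (-29553)*(-6880 - 4092) = -4000 - (-29553)*(-10972) = -4000 - 1*324255516 = -4000 - 324255516 = -324259516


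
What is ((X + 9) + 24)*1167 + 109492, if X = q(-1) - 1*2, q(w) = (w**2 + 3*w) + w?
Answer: 142168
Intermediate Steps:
q(w) = w**2 + 4*w
X = -5 (X = -(4 - 1) - 1*2 = -1*3 - 2 = -3 - 2 = -5)
((X + 9) + 24)*1167 + 109492 = ((-5 + 9) + 24)*1167 + 109492 = (4 + 24)*1167 + 109492 = 28*1167 + 109492 = 32676 + 109492 = 142168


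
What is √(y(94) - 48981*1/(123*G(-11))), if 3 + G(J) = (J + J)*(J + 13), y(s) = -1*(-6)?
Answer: 167*√1927/1927 ≈ 3.8043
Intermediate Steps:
y(s) = 6
G(J) = -3 + 2*J*(13 + J) (G(J) = -3 + (J + J)*(J + 13) = -3 + (2*J)*(13 + J) = -3 + 2*J*(13 + J))
√(y(94) - 48981*1/(123*G(-11))) = √(6 - 48981*1/(123*(-3 + 2*(-11)² + 26*(-11)))) = √(6 - 48981*1/(123*(-3 + 2*121 - 286))) = √(6 - 48981*1/(123*(-3 + 242 - 286))) = √(6 - 48981/(123*(-47))) = √(6 - 48981/(-5781)) = √(6 - 48981*(-1/5781)) = √(6 + 16327/1927) = √(27889/1927) = 167*√1927/1927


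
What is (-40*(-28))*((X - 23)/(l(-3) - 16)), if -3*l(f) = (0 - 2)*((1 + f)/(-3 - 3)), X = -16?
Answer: 196560/71 ≈ 2768.4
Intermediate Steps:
l(f) = -1/9 - f/9 (l(f) = -(0 - 2)*(1 + f)/(-3 - 3)/3 = -(-2)*(1 + f)/(-6)/3 = -(-2)*(1 + f)*(-1/6)/3 = -(-2)*(-1/6 - f/6)/3 = -(1/3 + f/3)/3 = -1/9 - f/9)
(-40*(-28))*((X - 23)/(l(-3) - 16)) = (-40*(-28))*((-16 - 23)/((-1/9 - 1/9*(-3)) - 16)) = 1120*(-39/((-1/9 + 1/3) - 16)) = 1120*(-39/(2/9 - 16)) = 1120*(-39/(-142/9)) = 1120*(-39*(-9/142)) = 1120*(351/142) = 196560/71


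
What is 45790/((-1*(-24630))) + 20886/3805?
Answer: 68865313/9371715 ≈ 7.3482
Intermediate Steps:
45790/((-1*(-24630))) + 20886/3805 = 45790/24630 + 20886*(1/3805) = 45790*(1/24630) + 20886/3805 = 4579/2463 + 20886/3805 = 68865313/9371715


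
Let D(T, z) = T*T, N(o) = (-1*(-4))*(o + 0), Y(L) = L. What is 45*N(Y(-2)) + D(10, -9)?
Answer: -260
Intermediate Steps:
N(o) = 4*o
D(T, z) = T**2
45*N(Y(-2)) + D(10, -9) = 45*(4*(-2)) + 10**2 = 45*(-8) + 100 = -360 + 100 = -260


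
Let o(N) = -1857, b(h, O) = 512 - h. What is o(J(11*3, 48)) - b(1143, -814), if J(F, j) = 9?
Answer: -1226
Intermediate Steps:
o(J(11*3, 48)) - b(1143, -814) = -1857 - (512 - 1*1143) = -1857 - (512 - 1143) = -1857 - 1*(-631) = -1857 + 631 = -1226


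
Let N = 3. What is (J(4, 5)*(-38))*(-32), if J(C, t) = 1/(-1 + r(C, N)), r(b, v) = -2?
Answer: -1216/3 ≈ -405.33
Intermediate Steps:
J(C, t) = -1/3 (J(C, t) = 1/(-1 - 2) = 1/(-3) = -1/3)
(J(4, 5)*(-38))*(-32) = -1/3*(-38)*(-32) = (38/3)*(-32) = -1216/3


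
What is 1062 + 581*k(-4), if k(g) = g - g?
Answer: 1062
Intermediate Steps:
k(g) = 0
1062 + 581*k(-4) = 1062 + 581*0 = 1062 + 0 = 1062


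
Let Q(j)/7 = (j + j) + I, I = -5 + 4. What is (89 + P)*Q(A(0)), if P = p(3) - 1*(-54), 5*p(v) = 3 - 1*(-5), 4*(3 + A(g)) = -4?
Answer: -45549/5 ≈ -9109.8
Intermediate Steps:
A(g) = -4 (A(g) = -3 + (1/4)*(-4) = -3 - 1 = -4)
p(v) = 8/5 (p(v) = (3 - 1*(-5))/5 = (3 + 5)/5 = (1/5)*8 = 8/5)
P = 278/5 (P = 8/5 - 1*(-54) = 8/5 + 54 = 278/5 ≈ 55.600)
I = -1
Q(j) = -7 + 14*j (Q(j) = 7*((j + j) - 1) = 7*(2*j - 1) = 7*(-1 + 2*j) = -7 + 14*j)
(89 + P)*Q(A(0)) = (89 + 278/5)*(-7 + 14*(-4)) = 723*(-7 - 56)/5 = (723/5)*(-63) = -45549/5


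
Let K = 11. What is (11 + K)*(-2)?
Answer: -44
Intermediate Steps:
(11 + K)*(-2) = (11 + 11)*(-2) = 22*(-2) = -44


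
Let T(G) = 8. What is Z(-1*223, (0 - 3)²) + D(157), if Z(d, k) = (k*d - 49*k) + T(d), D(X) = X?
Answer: -2283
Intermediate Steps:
Z(d, k) = 8 - 49*k + d*k (Z(d, k) = (k*d - 49*k) + 8 = (d*k - 49*k) + 8 = (-49*k + d*k) + 8 = 8 - 49*k + d*k)
Z(-1*223, (0 - 3)²) + D(157) = (8 - 49*(0 - 3)² + (-1*223)*(0 - 3)²) + 157 = (8 - 49*(-3)² - 223*(-3)²) + 157 = (8 - 49*9 - 223*9) + 157 = (8 - 441 - 2007) + 157 = -2440 + 157 = -2283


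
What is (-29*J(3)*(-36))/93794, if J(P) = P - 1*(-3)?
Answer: 3132/46897 ≈ 0.066785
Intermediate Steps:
J(P) = 3 + P (J(P) = P + 3 = 3 + P)
(-29*J(3)*(-36))/93794 = (-29*(3 + 3)*(-36))/93794 = (-29*6*(-36))*(1/93794) = -174*(-36)*(1/93794) = 6264*(1/93794) = 3132/46897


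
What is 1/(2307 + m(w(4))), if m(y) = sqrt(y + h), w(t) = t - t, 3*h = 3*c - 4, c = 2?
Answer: 6921/15966745 - sqrt(6)/15966745 ≈ 0.00043331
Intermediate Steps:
h = 2/3 (h = (3*2 - 4)/3 = (6 - 4)/3 = (1/3)*2 = 2/3 ≈ 0.66667)
w(t) = 0
m(y) = sqrt(2/3 + y) (m(y) = sqrt(y + 2/3) = sqrt(2/3 + y))
1/(2307 + m(w(4))) = 1/(2307 + sqrt(6 + 9*0)/3) = 1/(2307 + sqrt(6 + 0)/3) = 1/(2307 + sqrt(6)/3)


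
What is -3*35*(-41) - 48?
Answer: 4257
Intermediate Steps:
-3*35*(-41) - 48 = -105*(-41) - 48 = 4305 - 48 = 4257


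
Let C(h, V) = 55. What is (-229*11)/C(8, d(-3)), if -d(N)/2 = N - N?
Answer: -229/5 ≈ -45.800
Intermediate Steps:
d(N) = 0 (d(N) = -2*(N - N) = -2*0 = 0)
(-229*11)/C(8, d(-3)) = -229*11/55 = -2519*1/55 = -229/5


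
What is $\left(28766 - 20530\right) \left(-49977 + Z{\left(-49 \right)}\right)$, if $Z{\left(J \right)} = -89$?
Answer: $-412343576$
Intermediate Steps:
$\left(28766 - 20530\right) \left(-49977 + Z{\left(-49 \right)}\right) = \left(28766 - 20530\right) \left(-49977 - 89\right) = 8236 \left(-50066\right) = -412343576$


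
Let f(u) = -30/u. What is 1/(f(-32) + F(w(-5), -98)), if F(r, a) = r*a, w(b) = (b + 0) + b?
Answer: 16/15695 ≈ 0.0010194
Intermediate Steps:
w(b) = 2*b (w(b) = b + b = 2*b)
F(r, a) = a*r
1/(f(-32) + F(w(-5), -98)) = 1/(-30/(-32) - 196*(-5)) = 1/(-30*(-1/32) - 98*(-10)) = 1/(15/16 + 980) = 1/(15695/16) = 16/15695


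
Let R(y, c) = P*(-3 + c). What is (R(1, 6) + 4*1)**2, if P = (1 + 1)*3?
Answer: 484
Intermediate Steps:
P = 6 (P = 2*3 = 6)
R(y, c) = -18 + 6*c (R(y, c) = 6*(-3 + c) = -18 + 6*c)
(R(1, 6) + 4*1)**2 = ((-18 + 6*6) + 4*1)**2 = ((-18 + 36) + 4)**2 = (18 + 4)**2 = 22**2 = 484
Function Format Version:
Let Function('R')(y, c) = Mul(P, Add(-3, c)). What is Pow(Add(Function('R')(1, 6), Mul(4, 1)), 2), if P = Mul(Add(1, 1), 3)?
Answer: 484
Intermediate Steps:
P = 6 (P = Mul(2, 3) = 6)
Function('R')(y, c) = Add(-18, Mul(6, c)) (Function('R')(y, c) = Mul(6, Add(-3, c)) = Add(-18, Mul(6, c)))
Pow(Add(Function('R')(1, 6), Mul(4, 1)), 2) = Pow(Add(Add(-18, Mul(6, 6)), Mul(4, 1)), 2) = Pow(Add(Add(-18, 36), 4), 2) = Pow(Add(18, 4), 2) = Pow(22, 2) = 484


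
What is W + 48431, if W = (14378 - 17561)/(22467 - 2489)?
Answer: 967551335/19978 ≈ 48431.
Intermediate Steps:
W = -3183/19978 ≈ -0.15933
W + 48431 = -3183/19978 + 48431 = 967551335/19978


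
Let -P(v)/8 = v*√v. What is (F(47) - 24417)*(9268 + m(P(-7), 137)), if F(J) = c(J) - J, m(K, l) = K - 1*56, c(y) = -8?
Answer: -225436064 - 1370432*I*√7 ≈ -2.2544e+8 - 3.6258e+6*I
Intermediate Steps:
P(v) = -8*v^(3/2) (P(v) = -8*v*√v = -8*v^(3/2))
m(K, l) = -56 + K (m(K, l) = K - 56 = -56 + K)
F(J) = -8 - J
(F(47) - 24417)*(9268 + m(P(-7), 137)) = ((-8 - 1*47) - 24417)*(9268 + (-56 - (-56)*I*√7)) = ((-8 - 47) - 24417)*(9268 + (-56 - (-56)*I*√7)) = (-55 - 24417)*(9268 + (-56 + 56*I*√7)) = -24472*(9212 + 56*I*√7) = -225436064 - 1370432*I*√7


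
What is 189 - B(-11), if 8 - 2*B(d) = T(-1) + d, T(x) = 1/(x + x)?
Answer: 717/4 ≈ 179.25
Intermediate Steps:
T(x) = 1/(2*x)
B(d) = 17/4 - d/2 (B(d) = 4 - ((1/2)/(-1) + d)/2 = 4 - ((1/2)*(-1) + d)/2 = 4 - (-1/2 + d)/2 = 4 + (1/4 - d/2) = 17/4 - d/2)
189 - B(-11) = 189 - (17/4 - 1/2*(-11)) = 189 - (17/4 + 11/2) = 189 - 1*39/4 = 189 - 39/4 = 717/4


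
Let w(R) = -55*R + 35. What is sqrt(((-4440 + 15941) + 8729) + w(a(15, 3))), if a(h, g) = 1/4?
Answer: sqrt(81005)/2 ≈ 142.31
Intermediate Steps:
a(h, g) = 1/4
w(R) = 35 - 55*R
sqrt(((-4440 + 15941) + 8729) + w(a(15, 3))) = sqrt(((-4440 + 15941) + 8729) + (35 - 55*1/4)) = sqrt((11501 + 8729) + (35 - 55/4)) = sqrt(20230 + 85/4) = sqrt(81005/4) = sqrt(81005)/2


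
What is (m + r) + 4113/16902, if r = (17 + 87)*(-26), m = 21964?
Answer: 36170737/1878 ≈ 19260.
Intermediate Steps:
r = -2704 (r = 104*(-26) = -2704)
(m + r) + 4113/16902 = (21964 - 2704) + 4113/16902 = 19260 + 4113*(1/16902) = 19260 + 457/1878 = 36170737/1878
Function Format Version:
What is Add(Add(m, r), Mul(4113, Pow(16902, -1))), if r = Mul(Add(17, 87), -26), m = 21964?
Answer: Rational(36170737, 1878) ≈ 19260.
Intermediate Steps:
r = -2704 (r = Mul(104, -26) = -2704)
Add(Add(m, r), Mul(4113, Pow(16902, -1))) = Add(Add(21964, -2704), Mul(4113, Pow(16902, -1))) = Add(19260, Mul(4113, Rational(1, 16902))) = Add(19260, Rational(457, 1878)) = Rational(36170737, 1878)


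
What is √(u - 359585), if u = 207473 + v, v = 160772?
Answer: 2*√2165 ≈ 93.059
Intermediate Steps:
u = 368245 (u = 207473 + 160772 = 368245)
√(u - 359585) = √(368245 - 359585) = √8660 = 2*√2165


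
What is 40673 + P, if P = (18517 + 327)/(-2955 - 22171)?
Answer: 510965477/12563 ≈ 40672.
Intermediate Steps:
P = -9422/12563 (P = 18844/(-25126) = 18844*(-1/25126) = -9422/12563 ≈ -0.74998)
40673 + P = 40673 - 9422/12563 = 510965477/12563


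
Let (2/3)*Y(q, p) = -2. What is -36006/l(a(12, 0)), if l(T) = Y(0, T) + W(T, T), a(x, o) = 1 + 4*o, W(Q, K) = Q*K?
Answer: 18003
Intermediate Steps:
W(Q, K) = K*Q
Y(q, p) = -3 (Y(q, p) = (3/2)*(-2) = -3)
l(T) = -3 + T² (l(T) = -3 + T*T = -3 + T²)
-36006/l(a(12, 0)) = -36006/(-3 + (1 + 4*0)²) = -36006/(-3 + (1 + 0)²) = -36006/(-3 + 1²) = -36006/(-3 + 1) = -36006/(-2) = -36006*(-½) = 18003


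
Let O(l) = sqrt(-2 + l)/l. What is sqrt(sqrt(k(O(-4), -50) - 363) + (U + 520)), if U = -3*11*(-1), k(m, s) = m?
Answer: sqrt(2212 + 2*sqrt(-1452 - I*sqrt(6)))/2 ≈ 23.52 - 0.40503*I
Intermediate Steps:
O(l) = sqrt(-2 + l)/l
U = 33 (U = -33*(-1) = 33)
sqrt(sqrt(k(O(-4), -50) - 363) + (U + 520)) = sqrt(sqrt(sqrt(-2 - 4)/(-4) - 363) + (33 + 520)) = sqrt(sqrt(-I*sqrt(6)/4 - 363) + 553) = sqrt(sqrt(-363 - I*sqrt(6)/4) + 553) = sqrt(553 + sqrt(-363 - I*sqrt(6)/4))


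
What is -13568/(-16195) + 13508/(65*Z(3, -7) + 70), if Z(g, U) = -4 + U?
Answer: -8400428/417831 ≈ -20.105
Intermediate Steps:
-13568/(-16195) + 13508/(65*Z(3, -7) + 70) = -13568/(-16195) + 13508/(65*(-4 - 7) + 70) = -13568*(-1/16195) + 13508/(65*(-11) + 70) = 13568/16195 + 13508/(-715 + 70) = 13568/16195 + 13508/(-645) = 13568/16195 + 13508*(-1/645) = 13568/16195 - 13508/645 = -8400428/417831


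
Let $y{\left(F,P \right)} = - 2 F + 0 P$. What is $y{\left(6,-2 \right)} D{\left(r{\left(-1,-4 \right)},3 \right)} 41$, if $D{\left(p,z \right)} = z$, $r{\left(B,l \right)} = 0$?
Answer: $-1476$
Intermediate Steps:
$y{\left(F,P \right)} = - 2 F$ ($y{\left(F,P \right)} = - 2 F + 0 = - 2 F$)
$y{\left(6,-2 \right)} D{\left(r{\left(-1,-4 \right)},3 \right)} 41 = \left(-2\right) 6 \cdot 3 \cdot 41 = \left(-12\right) 3 \cdot 41 = \left(-36\right) 41 = -1476$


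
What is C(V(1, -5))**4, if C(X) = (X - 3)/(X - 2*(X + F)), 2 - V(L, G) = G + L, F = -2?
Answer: 81/16 ≈ 5.0625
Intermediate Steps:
V(L, G) = 2 - G - L (V(L, G) = 2 - (G + L) = 2 + (-G - L) = 2 - G - L)
C(X) = (-3 + X)/(4 - X) (C(X) = (X - 3)/(X - 2*(X - 2)) = (-3 + X)/(X - 2*(-2 + X)) = (-3 + X)/(X + (4 - 2*X)) = (-3 + X)/(4 - X))
C(V(1, -5))**4 = ((3 - (2 - 1*(-5) - 1*1))/(-4 + (2 - 1*(-5) - 1*1)))**4 = ((3 - (2 + 5 - 1))/(-4 + (2 + 5 - 1)))**4 = ((3 - 1*6)/(-4 + 6))**4 = ((3 - 6)/2)**4 = ((1/2)*(-3))**4 = (-3/2)**4 = 81/16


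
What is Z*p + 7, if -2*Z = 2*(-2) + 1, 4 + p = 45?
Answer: 137/2 ≈ 68.500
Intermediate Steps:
p = 41 (p = -4 + 45 = 41)
Z = 3/2 (Z = -(2*(-2) + 1)/2 = -(-4 + 1)/2 = -1/2*(-3) = 3/2 ≈ 1.5000)
Z*p + 7 = (3/2)*41 + 7 = 123/2 + 7 = 137/2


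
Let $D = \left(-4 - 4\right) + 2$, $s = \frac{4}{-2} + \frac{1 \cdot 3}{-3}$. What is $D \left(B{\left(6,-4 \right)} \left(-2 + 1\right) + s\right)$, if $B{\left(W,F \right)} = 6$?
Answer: $54$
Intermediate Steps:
$s = -3$ ($s = 4 \left(- \frac{1}{2}\right) + 3 \left(- \frac{1}{3}\right) = -2 - 1 = -3$)
$D = -6$ ($D = -8 + 2 = -6$)
$D \left(B{\left(6,-4 \right)} \left(-2 + 1\right) + s\right) = - 6 \left(6 \left(-2 + 1\right) - 3\right) = - 6 \left(6 \left(-1\right) - 3\right) = - 6 \left(-6 - 3\right) = \left(-6\right) \left(-9\right) = 54$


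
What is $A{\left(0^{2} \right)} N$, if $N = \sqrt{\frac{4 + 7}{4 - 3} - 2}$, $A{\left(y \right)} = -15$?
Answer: $-45$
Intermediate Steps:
$N = 3$ ($N = \sqrt{\frac{11}{1} - 2} = \sqrt{11 \cdot 1 - 2} = \sqrt{11 - 2} = \sqrt{9} = 3$)
$A{\left(0^{2} \right)} N = \left(-15\right) 3 = -45$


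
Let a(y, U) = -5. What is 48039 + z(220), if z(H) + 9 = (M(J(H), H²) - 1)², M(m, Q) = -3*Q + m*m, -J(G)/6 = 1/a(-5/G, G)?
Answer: 13176850158871/625 ≈ 2.1083e+10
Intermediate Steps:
J(G) = 6/5 (J(G) = -6/(-5) = -6*(-⅕) = 6/5)
M(m, Q) = m² - 3*Q (M(m, Q) = -3*Q + m² = m² - 3*Q)
z(H) = -9 + (11/25 - 3*H²)² (z(H) = -9 + (((6/5)² - 3*H²) - 1)² = -9 + ((36/25 - 3*H²) - 1)² = -9 + (11/25 - 3*H²)²)
48039 + z(220) = 48039 + (-9 + (-11 + 75*220²)²/625) = 48039 + (-9 + (-11 + 75*48400)²/625) = 48039 + (-9 + (-11 + 3630000)²/625) = 48039 + (-9 + (1/625)*3629989²) = 48039 + (-9 + (1/625)*13176820140121) = 48039 + (-9 + 13176820140121/625) = 48039 + 13176820134496/625 = 13176850158871/625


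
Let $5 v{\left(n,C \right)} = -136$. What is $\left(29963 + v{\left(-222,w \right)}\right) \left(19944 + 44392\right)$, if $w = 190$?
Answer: $\frac{9629748144}{5} \approx 1.9259 \cdot 10^{9}$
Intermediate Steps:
$v{\left(n,C \right)} = - \frac{136}{5}$ ($v{\left(n,C \right)} = \frac{1}{5} \left(-136\right) = - \frac{136}{5}$)
$\left(29963 + v{\left(-222,w \right)}\right) \left(19944 + 44392\right) = \left(29963 - \frac{136}{5}\right) \left(19944 + 44392\right) = \frac{149679}{5} \cdot 64336 = \frac{9629748144}{5}$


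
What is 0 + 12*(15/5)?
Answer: 36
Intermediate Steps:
0 + 12*(15/5) = 0 + 12*(15*(⅕)) = 0 + 12*3 = 0 + 36 = 36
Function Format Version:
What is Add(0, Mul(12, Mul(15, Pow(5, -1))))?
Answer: 36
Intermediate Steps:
Add(0, Mul(12, Mul(15, Pow(5, -1)))) = Add(0, Mul(12, Mul(15, Rational(1, 5)))) = Add(0, Mul(12, 3)) = Add(0, 36) = 36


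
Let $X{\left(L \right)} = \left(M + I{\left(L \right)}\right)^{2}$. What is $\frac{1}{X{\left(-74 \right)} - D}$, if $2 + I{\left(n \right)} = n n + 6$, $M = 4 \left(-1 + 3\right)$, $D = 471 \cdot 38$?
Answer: $\frac{1}{30100246} \approx 3.3222 \cdot 10^{-8}$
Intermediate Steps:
$D = 17898$
$M = 8$ ($M = 4 \cdot 2 = 8$)
$I{\left(n \right)} = 4 + n^{2}$ ($I{\left(n \right)} = -2 + \left(n n + 6\right) = -2 + \left(n^{2} + 6\right) = -2 + \left(6 + n^{2}\right) = 4 + n^{2}$)
$X{\left(L \right)} = \left(12 + L^{2}\right)^{2}$ ($X{\left(L \right)} = \left(8 + \left(4 + L^{2}\right)\right)^{2} = \left(12 + L^{2}\right)^{2}$)
$\frac{1}{X{\left(-74 \right)} - D} = \frac{1}{\left(12 + \left(-74\right)^{2}\right)^{2} - 17898} = \frac{1}{\left(12 + 5476\right)^{2} - 17898} = \frac{1}{5488^{2} - 17898} = \frac{1}{30118144 - 17898} = \frac{1}{30100246}$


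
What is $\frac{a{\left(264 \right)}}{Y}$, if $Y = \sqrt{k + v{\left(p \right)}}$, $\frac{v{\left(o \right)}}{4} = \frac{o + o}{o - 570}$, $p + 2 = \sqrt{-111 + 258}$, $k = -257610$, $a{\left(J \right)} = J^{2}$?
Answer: $- \frac{34848 i \sqrt{21736 - 266 \sqrt{3}}}{19 \sqrt{3877708 - 47453 \sqrt{3}}} \approx - 137.32 i$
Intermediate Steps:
$p = -2 + 7 \sqrt{3}$ ($p = -2 + \sqrt{-111 + 258} = -2 + \sqrt{147} = -2 + 7 \sqrt{3} \approx 10.124$)
$v{\left(o \right)} = \frac{8 o}{-570 + o}$ ($v{\left(o \right)} = 4 \frac{o + o}{o - 570} = 4 \frac{2 o}{-570 + o} = \frac{8 o}{-570 + o}$)
$Y = \sqrt{-257610 + \frac{8 \left(-2 + 7 \sqrt{3}\right)}{-572 + 7 \sqrt{3}}}$ ($Y = \sqrt{-257610 + \frac{8 \left(-2 + 7 \sqrt{3}\right)}{-570 - \left(2 - 7 \sqrt{3}\right)}} = \sqrt{-257610 + \frac{8 \left(-2 + 7 \sqrt{3}\right)}{-572 + 7 \sqrt{3}}} \approx 507.55 i$)
$\frac{a{\left(264 \right)}}{Y} = \frac{264^{2}}{\sqrt{-147352904 + 1803214 \sqrt{3}} \frac{1}{\sqrt{572 - 7 \sqrt{3}}}} = 69696 \frac{\sqrt{572 - 7 \sqrt{3}}}{\sqrt{-147352904 + 1803214 \sqrt{3}}} = \frac{69696 \sqrt{572 - 7 \sqrt{3}}}{\sqrt{-147352904 + 1803214 \sqrt{3}}}$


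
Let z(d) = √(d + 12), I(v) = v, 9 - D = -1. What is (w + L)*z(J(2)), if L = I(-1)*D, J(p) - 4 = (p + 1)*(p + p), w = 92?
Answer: 164*√7 ≈ 433.90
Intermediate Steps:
D = 10 (D = 9 - 1*(-1) = 9 + 1 = 10)
J(p) = 4 + 2*p*(1 + p) (J(p) = 4 + (p + 1)*(p + p) = 4 + (1 + p)*(2*p) = 4 + 2*p*(1 + p))
z(d) = √(12 + d)
L = -10 (L = -1*10 = -10)
(w + L)*z(J(2)) = (92 - 10)*√(12 + (4 + 2*2 + 2*2²)) = 82*√(12 + (4 + 4 + 2*4)) = 82*√(12 + (4 + 4 + 8)) = 82*√(12 + 16) = 82*√28 = 82*(2*√7) = 164*√7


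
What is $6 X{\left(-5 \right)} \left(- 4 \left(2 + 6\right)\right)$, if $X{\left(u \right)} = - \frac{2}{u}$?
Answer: $- \frac{384}{5} \approx -76.8$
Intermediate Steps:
$6 X{\left(-5 \right)} \left(- 4 \left(2 + 6\right)\right) = 6 \left(- \frac{2}{-5}\right) \left(- 4 \left(2 + 6\right)\right) = 6 \left(\left(-2\right) \left(- \frac{1}{5}\right)\right) \left(\left(-4\right) 8\right) = 6 \cdot \frac{2}{5} \left(-32\right) = \frac{12}{5} \left(-32\right) = - \frac{384}{5}$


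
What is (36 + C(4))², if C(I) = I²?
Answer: 2704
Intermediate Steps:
(36 + C(4))² = (36 + 4²)² = (36 + 16)² = 52² = 2704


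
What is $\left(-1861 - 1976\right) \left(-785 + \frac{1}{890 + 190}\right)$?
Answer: $\frac{1084334921}{360} \approx 3.012 \cdot 10^{6}$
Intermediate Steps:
$\left(-1861 - 1976\right) \left(-785 + \frac{1}{890 + 190}\right) = - 3837 \left(-785 + \frac{1}{1080}\right) = \left(-3837\right) \left(- \frac{847799}{1080}\right) = \frac{1084334921}{360}$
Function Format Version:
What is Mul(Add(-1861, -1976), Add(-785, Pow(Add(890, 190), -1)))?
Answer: Rational(1084334921, 360) ≈ 3.0120e+6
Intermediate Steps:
Mul(Add(-1861, -1976), Add(-785, Pow(Add(890, 190), -1))) = Mul(-3837, Add(-785, Pow(1080, -1))) = Mul(-3837, Add(-785, Rational(1, 1080))) = Mul(-3837, Rational(-847799, 1080)) = Rational(1084334921, 360)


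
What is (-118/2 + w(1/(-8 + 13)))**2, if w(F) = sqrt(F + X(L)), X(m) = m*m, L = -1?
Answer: (-295 + sqrt(30))**2/25 ≈ 3352.9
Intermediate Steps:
X(m) = m**2
w(F) = sqrt(1 + F) (w(F) = sqrt(F + (-1)**2) = sqrt(F + 1) = sqrt(1 + F))
(-118/2 + w(1/(-8 + 13)))**2 = (-118/2 + sqrt(1 + 1/(-8 + 13)))**2 = (-118*1/2 + sqrt(1 + 1/5))**2 = (-59 + sqrt(1 + 1/5))**2 = (-59 + sqrt(6/5))**2 = (-59 + sqrt(30)/5)**2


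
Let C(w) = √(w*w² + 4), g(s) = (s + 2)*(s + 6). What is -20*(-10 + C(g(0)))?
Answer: 200 - 40*√433 ≈ -632.35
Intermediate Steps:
g(s) = (2 + s)*(6 + s)
C(w) = √(4 + w³) (C(w) = √(w³ + 4) = √(4 + w³))
-20*(-10 + C(g(0))) = -20*(-10 + √(4 + (12 + 0² + 8*0)³)) = -20*(-10 + √(4 + (12 + 0 + 0)³)) = -20*(-10 + √(4 + 12³)) = -20*(-10 + √(4 + 1728)) = -20*(-10 + √1732) = -20*(-10 + 2*√433) = 200 - 40*√433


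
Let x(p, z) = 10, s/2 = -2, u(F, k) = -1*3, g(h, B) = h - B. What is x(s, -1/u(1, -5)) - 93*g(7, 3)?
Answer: -362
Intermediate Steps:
u(F, k) = -3
s = -4 (s = 2*(-2) = -4)
x(s, -1/u(1, -5)) - 93*g(7, 3) = 10 - 93*(7 - 1*3) = 10 - 93*(7 - 3) = 10 - 93*4 = 10 - 372 = -362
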